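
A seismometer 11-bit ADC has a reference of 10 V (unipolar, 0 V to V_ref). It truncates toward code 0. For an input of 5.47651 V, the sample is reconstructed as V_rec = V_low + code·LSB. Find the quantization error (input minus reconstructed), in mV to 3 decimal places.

LSB = 10/2^11 = 4.883 mV.
(5.47651 − 0)/0.00488281 = 1121.5892; ⌊·⌋ gives code 1121.
Code 1121 maps back to 0 + 1121×0.00488281 V = 5.4736328 V.
Error = 5.47651 − 5.4736328 = 0.00287719 V = 2.877 mV.

2.877 mV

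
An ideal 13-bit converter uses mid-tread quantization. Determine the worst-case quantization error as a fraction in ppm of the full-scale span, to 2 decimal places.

61.04 ppm

Rounding → worst-case error = ½ LSB = V_FS/2^14, so 1e+06/16384 = 61.0352 ppm of full scale.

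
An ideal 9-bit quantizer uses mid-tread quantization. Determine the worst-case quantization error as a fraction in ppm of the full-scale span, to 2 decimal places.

Rounding → worst-case error = ½ LSB = V_FS/2^10, so 1e+06/1024 = 976.562 ppm of full scale.

976.56 ppm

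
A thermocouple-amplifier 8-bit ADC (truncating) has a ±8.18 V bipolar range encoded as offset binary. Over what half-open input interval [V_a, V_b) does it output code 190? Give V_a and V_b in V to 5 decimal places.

[3.96219 V, 4.02609 V)

LSB = 16.36/2^8 = 63.906 mV.
V_a = V_low + 190·LSB = 3.96219 V; V_b = V_low + 191·LSB = 4.02609 V.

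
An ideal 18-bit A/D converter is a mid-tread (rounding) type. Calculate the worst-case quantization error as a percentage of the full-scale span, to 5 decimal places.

Rounding → worst-case error = ½ LSB = V_FS/2^19, so 100/524288 = 0.000190735 % of full scale.

0.00019 %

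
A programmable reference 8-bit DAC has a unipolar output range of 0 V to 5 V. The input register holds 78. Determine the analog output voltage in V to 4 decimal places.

1.5234 V

LSB = 5 V / 2^8 = 19.531 mV.
V_out = 0 + 78 × 0.0195312 V = 1.52344 V.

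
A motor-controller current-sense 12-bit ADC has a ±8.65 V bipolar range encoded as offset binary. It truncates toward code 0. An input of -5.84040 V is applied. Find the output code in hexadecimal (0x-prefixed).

LSB = 17.3 V / 4096 = 4.224 mV.
(V_in − V_low)/LSB = (-5.84040 − (−8.65)) / 0.00422363 = 665.209.
⌊·⌋(665.209) = 665.
In hexadecimal (0x-prefixed): 0x299.

code 0x299 (decimal 665)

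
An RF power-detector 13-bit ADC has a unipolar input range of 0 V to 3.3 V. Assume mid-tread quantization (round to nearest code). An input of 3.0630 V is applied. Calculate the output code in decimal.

code 7604

With 8192 levels over 3.3 V, one step is 402.83 µV.
(V_in − V_low)/LSB = (3.0630 − 0) / 0.000402832 = 7603.665.
So the output code is 7604.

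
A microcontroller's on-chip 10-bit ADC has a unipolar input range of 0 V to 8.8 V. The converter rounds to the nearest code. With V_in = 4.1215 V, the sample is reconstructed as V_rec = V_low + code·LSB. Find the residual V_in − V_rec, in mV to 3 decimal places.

Step size: 8.8 V ÷ 2^10 = 8.594 mV.
(V_in − V_low)/LSB = (4.1215 − 0)/0.00859375 = 479.5927 → code 480 (round).
Code 480 maps back to 0 + 480×0.00859375 V = 4.125 V.
V_in − V_rec = -0.0035 V = -3.500 mV.

-3.500 mV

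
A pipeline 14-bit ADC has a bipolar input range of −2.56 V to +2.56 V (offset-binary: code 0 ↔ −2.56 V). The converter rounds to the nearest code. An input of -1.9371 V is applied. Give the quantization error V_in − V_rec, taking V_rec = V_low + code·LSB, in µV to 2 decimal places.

87.50 µV

One LSB is 5.12 V / 16384 = 312.50 µV.
(V_in − V_low)/LSB = (-1.9371 − (−2.56))/0.0003125 = 1993.2800 → code 1993 (round).
Reconstructed: -1.9371875 V.
V_in − V_rec = 8.75e-05 V = 87.50 µV.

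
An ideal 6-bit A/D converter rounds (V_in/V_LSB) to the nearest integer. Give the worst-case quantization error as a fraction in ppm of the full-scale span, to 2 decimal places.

7812.50 ppm

Rounding → worst-case error = ½ LSB = V_FS/2^7, so 1e+06/128 = 7812.5 ppm of full scale.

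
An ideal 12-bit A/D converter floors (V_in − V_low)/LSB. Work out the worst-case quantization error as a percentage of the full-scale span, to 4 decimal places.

0.0244 %

Truncating → worst-case error = 1 LSB = V_FS/2^12, so 100/4096 = 0.0244141 % of full scale.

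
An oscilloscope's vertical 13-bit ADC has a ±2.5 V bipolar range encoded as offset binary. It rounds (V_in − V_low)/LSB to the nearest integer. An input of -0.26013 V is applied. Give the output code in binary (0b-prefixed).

With 8192 levels over 5 V, one step is 0.610 mV.
Input sits at 3669.803 steps above V_low.
So the output code is 3670.
In binary (0b-prefixed): 0b111001010110.

code 0b111001010110 (decimal 3670)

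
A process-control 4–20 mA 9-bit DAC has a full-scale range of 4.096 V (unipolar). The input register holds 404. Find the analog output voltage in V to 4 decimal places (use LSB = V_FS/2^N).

LSB = 4.096 V / 2^9 = 8.000 mV.
V_out = 0 + 404 × 0.008 V = 3.232 V.

3.2320 V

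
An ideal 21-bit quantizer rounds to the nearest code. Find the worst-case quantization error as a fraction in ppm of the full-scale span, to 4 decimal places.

Rounding → worst-case error = ½ LSB = V_FS/2^22, so 1e+06/4194304 = 0.238419 ppm of full scale.

0.2384 ppm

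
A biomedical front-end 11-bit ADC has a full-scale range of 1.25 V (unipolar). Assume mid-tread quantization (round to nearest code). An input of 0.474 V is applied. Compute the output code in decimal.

LSB = 1.25 V / 2048 = 0.610 mV.
Input sits at 776.602 steps above V_low.
So the output code is 777.

code 777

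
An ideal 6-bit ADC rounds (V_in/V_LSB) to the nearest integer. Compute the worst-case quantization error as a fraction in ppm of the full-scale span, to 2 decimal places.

7812.50 ppm

Rounding → worst-case error = ½ LSB = V_FS/2^7, so 1e+06/128 = 7812.5 ppm of full scale.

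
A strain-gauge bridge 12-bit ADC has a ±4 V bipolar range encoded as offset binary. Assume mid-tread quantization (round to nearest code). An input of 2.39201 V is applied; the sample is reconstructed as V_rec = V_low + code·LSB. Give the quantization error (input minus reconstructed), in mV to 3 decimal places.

-0.568 mV

One LSB is 8 V / 4096 = 1.953 mV.
Scaled input = 3272.7091 LSBs, so code = 3273.
V_rec = (−4) + 3273·0.00195312 = 2.3925781 V.
Error = 2.39201 − 2.3925781 = -0.000568125 V = -0.568 mV.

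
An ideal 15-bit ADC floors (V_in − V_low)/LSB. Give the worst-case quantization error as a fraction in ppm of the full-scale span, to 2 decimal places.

Truncating → worst-case error = 1 LSB = V_FS/2^15, so 1e+06/32768 = 30.5176 ppm of full scale.

30.52 ppm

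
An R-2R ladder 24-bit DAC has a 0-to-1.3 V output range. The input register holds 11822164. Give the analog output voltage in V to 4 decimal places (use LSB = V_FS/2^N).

0.9161 V

LSB = 1.3 V / 2^24 = 0.08 µV.
V_out = 0 + 11822164 × 7.7486e-08 V = 0.916053 V.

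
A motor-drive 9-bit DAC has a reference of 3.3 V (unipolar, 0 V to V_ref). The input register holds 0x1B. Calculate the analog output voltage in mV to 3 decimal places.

174.023 mV

LSB = 3.3 V / 2^9 = 6.445 mV.
Code 0x1B = 27 decimal.
V_out = 0 + 27 × 0.00644531 V = 0.174023 V.
= 174.023 mV.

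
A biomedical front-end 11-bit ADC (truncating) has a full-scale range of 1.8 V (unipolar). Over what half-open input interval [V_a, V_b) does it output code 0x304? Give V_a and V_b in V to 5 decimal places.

LSB = 1.8/2^11 = 0.879 mV.
Code 0x304 = 772 decimal.
V_a = V_low + 772·LSB = 0.678516 V; V_b = V_low + 773·LSB = 0.679395 V.

[0.67852 V, 0.67939 V)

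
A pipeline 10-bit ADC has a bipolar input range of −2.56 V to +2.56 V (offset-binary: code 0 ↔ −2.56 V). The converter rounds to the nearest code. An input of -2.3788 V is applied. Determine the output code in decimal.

With 1024 levels over 5.12 V, one step is 5.000 mV.
(-2.3788 − (−2.56)) / 0.005 = 36.240 LSBs.
So the output code is 36.

code 36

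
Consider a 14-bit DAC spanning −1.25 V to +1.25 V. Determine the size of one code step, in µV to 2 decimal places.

152.59 µV

Full-scale span = 2.5 V.
LSB = 2.5 / 2^14 = 2.5 / 16384 = 0.000152588 V = 152.59 µV.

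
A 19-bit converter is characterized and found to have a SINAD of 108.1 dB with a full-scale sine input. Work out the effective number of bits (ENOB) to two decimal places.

ENOB = (SINAD − 1.76) / 6.02 = (108.1 − 1.76)/6.02 = 17.664.

17.66 bits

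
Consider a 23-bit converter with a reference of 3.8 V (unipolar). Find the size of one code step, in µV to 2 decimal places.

0.45 µV

Full-scale span = 3.8 V.
LSB = 3.8 / 2^23 = 3.8 / 8388608 = 4.52995e-07 V = 0.45 µV.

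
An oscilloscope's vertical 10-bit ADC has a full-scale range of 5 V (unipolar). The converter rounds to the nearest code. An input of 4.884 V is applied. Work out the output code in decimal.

Full-scale span = 5 V; LSB = 5/2^10 = 4.883 mV.
Input sits at 1000.243 steps above V_low.
So the output code is 1000.

code 1000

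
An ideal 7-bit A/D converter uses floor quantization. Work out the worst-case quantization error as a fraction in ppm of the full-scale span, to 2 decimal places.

7812.50 ppm

Truncating → worst-case error = 1 LSB = V_FS/2^7, so 1e+06/128 = 7812.5 ppm of full scale.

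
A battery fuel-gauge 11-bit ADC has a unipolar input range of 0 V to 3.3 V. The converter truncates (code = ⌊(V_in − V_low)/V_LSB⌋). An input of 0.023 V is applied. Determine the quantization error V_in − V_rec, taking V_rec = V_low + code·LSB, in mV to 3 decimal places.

0.441 mV

LSB = 3.3/2^11 = 1.611 mV.
(V_in − V_low)/LSB = (0.023 − 0)/0.00161133 = 14.2739 → code 14 (floor).
Code 14 maps back to 0 + 14×0.00161133 V = 0.022558594 V.
Error = 0.023 − 0.022558594 = 0.000441406 V = 0.441 mV.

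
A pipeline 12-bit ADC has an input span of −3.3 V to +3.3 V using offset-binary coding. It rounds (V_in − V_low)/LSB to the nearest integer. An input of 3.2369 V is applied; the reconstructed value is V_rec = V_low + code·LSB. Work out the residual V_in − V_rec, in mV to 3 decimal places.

-0.258 mV

One LSB is 6.6 V / 4096 = 1.611 mV.
(3.2369 − (−3.3))/0.00161133 = 4056.8398; round gives code 4057.
Reconstructed: 3.2371582 V.
Error = 3.2369 − 3.2371582 = -0.000258203 V = -0.258 mV.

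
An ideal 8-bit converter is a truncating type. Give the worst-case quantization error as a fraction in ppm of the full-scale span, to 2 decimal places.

3906.25 ppm

Truncating → worst-case error = 1 LSB = V_FS/2^8, so 1e+06/256 = 3906.25 ppm of full scale.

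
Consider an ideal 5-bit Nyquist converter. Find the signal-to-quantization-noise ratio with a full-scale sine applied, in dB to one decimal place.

SNR ≈ 6.02·N + 1.76 dB = 6.02·5 + 1.76 = 31.86 dB.

31.9 dB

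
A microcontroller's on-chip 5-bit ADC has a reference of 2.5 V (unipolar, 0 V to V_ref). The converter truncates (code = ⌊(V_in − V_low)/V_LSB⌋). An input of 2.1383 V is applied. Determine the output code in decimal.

LSB = 2.5 V / 32 = 78.125 mV.
(2.1383 − 0) / 0.078125 = 27.370 LSBs.
Floor → code 27.

code 27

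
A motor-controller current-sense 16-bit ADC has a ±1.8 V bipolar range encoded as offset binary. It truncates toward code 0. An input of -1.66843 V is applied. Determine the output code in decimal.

code 2395

Full-scale span = 3.6 V; LSB = 3.6/2^16 = 54.93 µV.
(-1.66843 − (−1.8)) / 5.49316e-05 = 2395.159 LSBs.
Floor → code 2395.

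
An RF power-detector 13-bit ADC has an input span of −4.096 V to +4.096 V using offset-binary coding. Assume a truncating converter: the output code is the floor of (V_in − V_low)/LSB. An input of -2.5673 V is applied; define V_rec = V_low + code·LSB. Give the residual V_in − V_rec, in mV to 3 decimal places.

One LSB is 8.192 V / 8192 = 1.000 mV.
Scaled input = 1528.7000 LSBs, so code = 1528.
V_rec = (−4.096) + 1528·0.001 = -2.568 V.
Difference: 0.0007 V → 0.700 mV.

0.700 mV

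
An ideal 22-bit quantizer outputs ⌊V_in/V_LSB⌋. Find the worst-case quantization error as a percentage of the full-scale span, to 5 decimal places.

Truncating → worst-case error = 1 LSB = V_FS/2^22, so 100/4194304 = 2.38419e-05 % of full scale.

0.00002 %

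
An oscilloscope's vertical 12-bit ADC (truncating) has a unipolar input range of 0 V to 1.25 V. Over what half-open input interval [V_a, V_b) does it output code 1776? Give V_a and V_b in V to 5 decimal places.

LSB = 1.25/2^12 = 305.18 µV.
V_a = V_low + 1776·LSB = 0.541992 V; V_b = V_low + 1777·LSB = 0.542297 V.

[0.54199 V, 0.54230 V)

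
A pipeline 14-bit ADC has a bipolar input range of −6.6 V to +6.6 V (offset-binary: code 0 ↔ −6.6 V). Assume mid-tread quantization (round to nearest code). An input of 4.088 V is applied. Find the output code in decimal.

LSB = 13.2 V / 16384 = 0.806 mV.
(V_in − V_low)/LSB = (4.088 − (−6.6)) / 0.000805664 = 13266.075.
round(13266.075) = 13266.

code 13266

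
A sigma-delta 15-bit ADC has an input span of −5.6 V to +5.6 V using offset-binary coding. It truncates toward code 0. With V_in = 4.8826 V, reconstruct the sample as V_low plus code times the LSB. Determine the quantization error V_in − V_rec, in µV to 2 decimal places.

31.64 µV

Step size: 11.2 V ÷ 2^15 = 341.80 µV.
(V_in − V_low)/LSB = (4.8826 − (−5.6))/0.000341797 = 30669.0926 → code 30669 (floor).
V_rec = (−5.6) + 30669·0.000341797 = 4.8825684 V.
Difference: 3.16406e-05 V → 31.64 µV.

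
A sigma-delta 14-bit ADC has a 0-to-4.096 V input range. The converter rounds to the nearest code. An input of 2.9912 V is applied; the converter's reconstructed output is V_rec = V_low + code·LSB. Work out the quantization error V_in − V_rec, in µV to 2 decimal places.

Step size: 4.096 V ÷ 2^14 = 250.00 µV.
(V_in − V_low)/LSB = (2.9912 − 0)/0.00025 = 11964.8000 → code 11965 (round).
Code 11965 maps back to 0 + 11965×0.00025 V = 2.99125 V.
Difference: -5e-05 V → -50.00 µV.

-50.00 µV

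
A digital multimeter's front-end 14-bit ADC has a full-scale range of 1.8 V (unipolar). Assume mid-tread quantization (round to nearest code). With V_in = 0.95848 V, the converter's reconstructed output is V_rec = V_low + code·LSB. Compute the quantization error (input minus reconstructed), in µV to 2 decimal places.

LSB = 1.8/2^14 = 109.86 µV.
(0.95848 − 0)/0.000109863 = 8724.2980; round gives code 8724.
Code 8724 maps back to 0 + 8724×0.000109863 V = 0.95844727 V.
Error = 0.95848 − 0.95844727 = 3.27344e-05 V = 32.73 µV.

32.73 µV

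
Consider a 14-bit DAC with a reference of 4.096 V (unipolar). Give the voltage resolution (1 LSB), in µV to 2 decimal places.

Full-scale span = 4.096 V.
LSB = 4.096 / 2^14 = 4.096 / 16384 = 0.00025 V = 250.00 µV.

250.00 µV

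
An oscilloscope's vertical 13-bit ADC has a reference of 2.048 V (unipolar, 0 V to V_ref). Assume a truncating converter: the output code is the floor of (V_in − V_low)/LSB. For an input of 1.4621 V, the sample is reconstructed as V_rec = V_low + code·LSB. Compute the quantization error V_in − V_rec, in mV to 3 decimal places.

0.100 mV

Step size: 2.048 V ÷ 2^13 = 250.00 µV.
Scaled input = 5848.4000 LSBs, so code = 5848.
Reconstructed: 1.462 V.
V_in − V_rec = 0.0001 V = 0.100 mV.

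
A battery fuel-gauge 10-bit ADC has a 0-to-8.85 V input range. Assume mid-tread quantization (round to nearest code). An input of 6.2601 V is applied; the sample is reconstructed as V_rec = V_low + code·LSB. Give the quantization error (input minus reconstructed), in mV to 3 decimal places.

Step size: 8.85 V ÷ 2^10 = 8.643 mV.
Scaled input = 724.3325 LSBs, so code = 724.
Reconstructed: 6.2572266 V.
Error = 6.2601 − 6.2572266 = 0.00287344 V = 2.873 mV.

2.873 mV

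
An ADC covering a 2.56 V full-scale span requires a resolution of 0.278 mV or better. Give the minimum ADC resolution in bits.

Number of steps required ≥ 2.56 V / 0.278 mV = 9208.63.
Need 2^N ≥ 9208.63; 2^13 = 8192, 2^14 = 16384.
Minimum N = 14.

14 bits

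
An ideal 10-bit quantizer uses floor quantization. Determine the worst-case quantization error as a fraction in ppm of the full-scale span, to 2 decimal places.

Truncating → worst-case error = 1 LSB = V_FS/2^10, so 1e+06/1024 = 976.562 ppm of full scale.

976.56 ppm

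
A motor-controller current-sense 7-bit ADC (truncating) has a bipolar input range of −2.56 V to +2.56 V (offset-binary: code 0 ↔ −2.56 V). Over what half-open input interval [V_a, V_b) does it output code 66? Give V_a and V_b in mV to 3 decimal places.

LSB = 5.12/2^7 = 40.000 mV.
V_a = V_low + 66·LSB = 0.08 V; V_b = V_low + 67·LSB = 0.12 V.

[80.000 mV, 120.000 mV)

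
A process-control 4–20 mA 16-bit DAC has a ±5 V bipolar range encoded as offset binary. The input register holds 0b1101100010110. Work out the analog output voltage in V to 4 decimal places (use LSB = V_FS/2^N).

-3.9420 V

LSB = 10 V / 2^16 = 152.59 µV.
Code 0b1101100010110 = 6934 decimal.
V_out = (−5) + 6934 × 0.000152588 V = -3.94196 V.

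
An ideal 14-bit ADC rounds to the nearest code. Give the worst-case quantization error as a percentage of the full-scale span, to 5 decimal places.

0.00305 %

Rounding → worst-case error = ½ LSB = V_FS/2^15, so 100/32768 = 0.00305176 % of full scale.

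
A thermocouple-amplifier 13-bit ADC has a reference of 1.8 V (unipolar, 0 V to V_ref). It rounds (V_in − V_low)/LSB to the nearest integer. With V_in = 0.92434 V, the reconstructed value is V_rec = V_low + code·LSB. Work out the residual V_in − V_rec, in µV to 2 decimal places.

-49.65 µV

LSB = 1.8/2^13 = 219.73 µV.
(V_in − V_low)/LSB = (0.92434 − 0)/0.000219727 = 4206.7740 → code 4207 (round).
Code 4207 maps back to 0 + 4207×0.000219727 V = 0.92438965 V.
V_in − V_rec = -4.96484e-05 V = -49.65 µV.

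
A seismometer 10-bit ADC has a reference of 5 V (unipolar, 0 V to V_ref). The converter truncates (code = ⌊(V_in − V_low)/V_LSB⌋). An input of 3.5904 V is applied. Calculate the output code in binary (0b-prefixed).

code 0b1011011111 (decimal 735)

Full-scale span = 5 V; LSB = 5/2^10 = 4.883 mV.
(V_in − V_low)/LSB = (3.5904 − 0) / 0.00488281 = 735.314.
⌊·⌋(735.314) = 735.
In binary (0b-prefixed): 0b1011011111.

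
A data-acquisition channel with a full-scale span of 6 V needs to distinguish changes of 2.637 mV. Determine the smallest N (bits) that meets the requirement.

12 bits

Number of steps required ≥ 6 V / 2.637 mV = 2275.31.
Need 2^N ≥ 2275.31; 2^11 = 2048, 2^12 = 4096.
Minimum N = 12.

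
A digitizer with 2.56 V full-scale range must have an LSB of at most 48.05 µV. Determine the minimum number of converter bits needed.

Number of steps required ≥ 2.56 V / 48.05 µV = 53277.84.
Need 2^N ≥ 53277.84; 2^15 = 32768, 2^16 = 65536.
Minimum N = 16.

16 bits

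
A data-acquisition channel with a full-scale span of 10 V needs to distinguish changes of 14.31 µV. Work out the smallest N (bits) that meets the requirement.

20 bits

Number of steps required ≥ 10 V / 14.31 µV = 698812.02.
Need 2^N ≥ 698812.02; 2^19 = 524288, 2^20 = 1048576.
Minimum N = 20.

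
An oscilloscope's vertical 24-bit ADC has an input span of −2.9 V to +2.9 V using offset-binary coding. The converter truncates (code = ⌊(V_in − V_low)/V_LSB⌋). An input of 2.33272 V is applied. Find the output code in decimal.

LSB = 5.8 V / 16777216 = 0.35 µV.
(2.33272 − (−2.9)) / 3.45707e-07 = 15136288.570 LSBs.
Floor → code 15136288.

code 15136288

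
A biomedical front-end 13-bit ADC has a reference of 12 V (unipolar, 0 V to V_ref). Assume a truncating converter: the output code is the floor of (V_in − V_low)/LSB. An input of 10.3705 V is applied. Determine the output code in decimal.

LSB = 12 V / 8192 = 1.465 mV.
(10.3705 − 0) / 0.00146484 = 7079.595 LSBs.
⌊·⌋(7079.595) = 7079.

code 7079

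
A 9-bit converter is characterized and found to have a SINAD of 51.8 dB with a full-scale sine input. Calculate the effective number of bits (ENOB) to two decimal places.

8.31 bits

ENOB = (SINAD − 1.76) / 6.02 = (51.8 − 1.76)/6.02 = 8.312.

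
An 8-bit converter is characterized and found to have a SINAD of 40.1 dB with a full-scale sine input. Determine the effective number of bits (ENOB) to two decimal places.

6.37 bits

ENOB = (SINAD − 1.76) / 6.02 = (40.1 − 1.76)/6.02 = 6.369.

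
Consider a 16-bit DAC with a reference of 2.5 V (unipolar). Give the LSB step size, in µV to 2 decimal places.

Full-scale span = 2.5 V.
LSB = 2.5 / 2^16 = 2.5 / 65536 = 3.8147e-05 V = 38.15 µV.

38.15 µV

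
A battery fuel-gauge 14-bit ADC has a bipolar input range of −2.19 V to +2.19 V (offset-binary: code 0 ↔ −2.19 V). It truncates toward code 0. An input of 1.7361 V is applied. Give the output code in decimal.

code 14686

LSB = 4.38 V / 16384 = 267.33 µV.
(V_in − V_low)/LSB = (1.7361 − (−2.19)) / 0.000267334 = 14686.124.
Floor → code 14686.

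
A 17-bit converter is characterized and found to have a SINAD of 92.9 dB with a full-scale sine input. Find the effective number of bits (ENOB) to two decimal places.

ENOB = (SINAD − 1.76) / 6.02 = (92.9 − 1.76)/6.02 = 15.140.

15.14 bits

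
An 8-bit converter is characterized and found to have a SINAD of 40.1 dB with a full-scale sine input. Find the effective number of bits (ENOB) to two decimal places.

6.37 bits

ENOB = (SINAD − 1.76) / 6.02 = (40.1 − 1.76)/6.02 = 6.369.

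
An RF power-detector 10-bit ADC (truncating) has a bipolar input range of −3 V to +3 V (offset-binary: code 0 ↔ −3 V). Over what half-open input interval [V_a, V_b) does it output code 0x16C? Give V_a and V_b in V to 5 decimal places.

[-0.86719 V, -0.86133 V)

LSB = 6/2^10 = 5.859 mV.
Code 0x16C = 364 decimal.
V_a = V_low + 364·LSB = -0.867188 V; V_b = V_low + 365·LSB = -0.861328 V.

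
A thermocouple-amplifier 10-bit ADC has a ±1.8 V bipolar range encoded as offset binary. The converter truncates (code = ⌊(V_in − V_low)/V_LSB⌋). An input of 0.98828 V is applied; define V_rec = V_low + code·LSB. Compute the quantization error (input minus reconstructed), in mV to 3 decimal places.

Step size: 3.6 V ÷ 2^10 = 3.516 mV.
(0.98828 − (−1.8))/0.00351563 = 793.1108; ⌊·⌋ gives code 793.
V_rec = (−1.8) + 793·0.00351563 = 0.98789063 V.
V_in − V_rec = 0.000389375 V = 0.389 mV.

0.389 mV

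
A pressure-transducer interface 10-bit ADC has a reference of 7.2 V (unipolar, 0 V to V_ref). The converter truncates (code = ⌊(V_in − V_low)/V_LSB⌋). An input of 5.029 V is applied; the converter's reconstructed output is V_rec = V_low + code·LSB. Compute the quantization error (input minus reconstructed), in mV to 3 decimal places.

LSB = 7.2/2^10 = 7.031 mV.
Scaled input = 715.2356 LSBs, so code = 715.
Reconstructed: 5.0273438 V.
Difference: 0.00165625 V → 1.656 mV.

1.656 mV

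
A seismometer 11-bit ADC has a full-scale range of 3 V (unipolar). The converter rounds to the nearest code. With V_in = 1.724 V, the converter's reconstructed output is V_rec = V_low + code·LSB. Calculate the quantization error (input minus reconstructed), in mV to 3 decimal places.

LSB = 3/2^11 = 1.465 mV.
(V_in − V_low)/LSB = (1.724 − 0)/0.00146484 = 1176.9173 → code 1177 (round).
Reconstructed: 1.7241211 V.
Error = 1.724 − 1.7241211 = -0.000121094 V = -0.121 mV.

-0.121 mV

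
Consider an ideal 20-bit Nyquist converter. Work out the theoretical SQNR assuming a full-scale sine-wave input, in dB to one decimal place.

SNR ≈ 6.02·N + 1.76 dB = 6.02·20 + 1.76 = 122.16 dB.

122.2 dB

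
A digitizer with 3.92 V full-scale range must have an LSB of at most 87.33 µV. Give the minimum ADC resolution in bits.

16 bits

Number of steps required ≥ 3.92 V / 87.33 µV = 44887.21.
Need 2^N ≥ 44887.21; 2^15 = 32768, 2^16 = 65536.
Minimum N = 16.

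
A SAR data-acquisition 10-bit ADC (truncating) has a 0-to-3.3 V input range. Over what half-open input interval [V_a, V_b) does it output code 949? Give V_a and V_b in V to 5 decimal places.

LSB = 3.3/2^10 = 3.223 mV.
V_a = V_low + 949·LSB = 3.0583 V; V_b = V_low + 950·LSB = 3.06152 V.

[3.05830 V, 3.06152 V)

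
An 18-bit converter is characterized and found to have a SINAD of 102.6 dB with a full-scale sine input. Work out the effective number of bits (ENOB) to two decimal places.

16.75 bits

ENOB = (SINAD − 1.76) / 6.02 = (102.6 − 1.76)/6.02 = 16.751.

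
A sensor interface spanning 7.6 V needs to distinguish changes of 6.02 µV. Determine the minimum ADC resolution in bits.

Number of steps required ≥ 7.6 V / 6.02 µV = 1262458.47.
Need 2^N ≥ 1262458.47; 2^20 = 1048576, 2^21 = 2097152.
Minimum N = 21.

21 bits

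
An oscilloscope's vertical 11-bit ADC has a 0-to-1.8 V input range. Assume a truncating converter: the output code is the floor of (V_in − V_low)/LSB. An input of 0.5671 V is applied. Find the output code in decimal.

Full-scale span = 1.8 V; LSB = 1.8/2^11 = 0.879 mV.
Input sits at 645.234 steps above V_low.
Floor → code 645.

code 645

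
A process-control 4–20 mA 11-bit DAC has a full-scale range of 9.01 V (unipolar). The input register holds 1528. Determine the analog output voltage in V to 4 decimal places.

6.7223 V

LSB = 9.01 V / 2^11 = 4.399 mV.
V_out = 0 + 1528 × 0.00439941 V = 6.7223 V.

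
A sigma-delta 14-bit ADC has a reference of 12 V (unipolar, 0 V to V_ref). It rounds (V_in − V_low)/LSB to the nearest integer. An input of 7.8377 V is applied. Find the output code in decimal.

code 10701

Full-scale span = 12 V; LSB = 12/2^14 = 0.732 mV.
(V_in − V_low)/LSB = (7.8377 − 0) / 0.000732422 = 10701.073.
Round → code 10701.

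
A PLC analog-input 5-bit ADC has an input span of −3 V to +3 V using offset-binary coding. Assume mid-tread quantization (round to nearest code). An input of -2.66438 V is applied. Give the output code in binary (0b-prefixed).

code 0b10 (decimal 2)

LSB = 6 V / 32 = 187.500 mV.
Input sits at 1.790 steps above V_low.
round(1.790) = 2.
In binary (0b-prefixed): 0b10.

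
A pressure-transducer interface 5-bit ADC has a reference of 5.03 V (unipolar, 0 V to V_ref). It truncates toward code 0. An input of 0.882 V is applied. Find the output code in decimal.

With 32 levels over 5.03 V, one step is 157.188 mV.
(V_in − V_low)/LSB = (0.882 − 0) / 0.157188 = 5.611.
So the output code is 5.

code 5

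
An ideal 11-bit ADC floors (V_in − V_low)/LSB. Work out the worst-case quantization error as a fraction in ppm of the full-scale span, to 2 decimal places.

488.28 ppm

Truncating → worst-case error = 1 LSB = V_FS/2^11, so 1e+06/2048 = 488.281 ppm of full scale.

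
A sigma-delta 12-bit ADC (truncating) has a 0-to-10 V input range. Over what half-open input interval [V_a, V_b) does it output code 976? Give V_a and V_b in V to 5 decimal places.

LSB = 10/2^12 = 2.441 mV.
V_a = V_low + 976·LSB = 2.38281 V; V_b = V_low + 977·LSB = 2.38525 V.

[2.38281 V, 2.38525 V)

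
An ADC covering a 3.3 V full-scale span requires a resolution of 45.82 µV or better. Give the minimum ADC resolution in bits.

17 bits

Number of steps required ≥ 3.3 V / 45.82 µV = 72020.95.
Need 2^N ≥ 72020.95; 2^16 = 65536, 2^17 = 131072.
Minimum N = 17.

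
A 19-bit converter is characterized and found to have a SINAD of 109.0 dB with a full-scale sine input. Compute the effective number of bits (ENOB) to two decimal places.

ENOB = (SINAD − 1.76) / 6.02 = (109.0 − 1.76)/6.02 = 17.814.

17.81 bits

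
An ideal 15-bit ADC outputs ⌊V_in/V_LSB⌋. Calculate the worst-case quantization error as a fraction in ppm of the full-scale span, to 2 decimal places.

Truncating → worst-case error = 1 LSB = V_FS/2^15, so 1e+06/32768 = 30.5176 ppm of full scale.

30.52 ppm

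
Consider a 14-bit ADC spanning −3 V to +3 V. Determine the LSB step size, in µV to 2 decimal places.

366.21 µV

Full-scale span = 6 V.
LSB = 6 / 2^14 = 6 / 16384 = 0.000366211 V = 366.21 µV.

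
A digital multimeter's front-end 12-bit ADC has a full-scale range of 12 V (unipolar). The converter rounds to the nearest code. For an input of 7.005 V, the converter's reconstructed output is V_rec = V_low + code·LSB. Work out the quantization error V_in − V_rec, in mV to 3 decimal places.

One LSB is 12 V / 4096 = 2.930 mV.
Scaled input = 2391.0400 LSBs, so code = 2391.
Reconstructed: 7.0048828 V.
V_in − V_rec = 0.000117187 V = 0.117 mV.

0.117 mV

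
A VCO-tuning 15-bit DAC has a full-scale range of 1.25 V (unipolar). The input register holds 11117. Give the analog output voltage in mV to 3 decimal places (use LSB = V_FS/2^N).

LSB = 1.25 V / 2^15 = 38.15 µV.
V_out = 0 + 11117 × 3.8147e-05 V = 0.42408 V.
= 424.080 mV.

424.080 mV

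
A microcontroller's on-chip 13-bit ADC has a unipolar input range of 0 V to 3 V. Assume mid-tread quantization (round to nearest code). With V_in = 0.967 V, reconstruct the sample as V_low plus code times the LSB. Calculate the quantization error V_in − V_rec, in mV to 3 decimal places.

-0.163 mV

One LSB is 3 V / 8192 = 366.21 µV.
Scaled input = 2640.5547 LSBs, so code = 2641.
V_rec = 0 + 2641·0.000366211 = 0.96716309 V.
Error = 0.967 − 0.96716309 = -0.000163086 V = -0.163 mV.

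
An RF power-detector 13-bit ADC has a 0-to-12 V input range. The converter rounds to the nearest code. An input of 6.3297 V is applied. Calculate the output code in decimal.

code 4321

With 8192 levels over 12 V, one step is 1.465 mV.
(6.3297 − 0) / 0.00146484 = 4321.075 LSBs.
So the output code is 4321.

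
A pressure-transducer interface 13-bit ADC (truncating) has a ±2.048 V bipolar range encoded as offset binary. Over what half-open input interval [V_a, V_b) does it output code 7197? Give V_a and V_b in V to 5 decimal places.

LSB = 4.096/2^13 = 0.500 mV.
V_a = V_low + 7197·LSB = 1.5505 V; V_b = V_low + 7198·LSB = 1.551 V.

[1.55050 V, 1.55100 V)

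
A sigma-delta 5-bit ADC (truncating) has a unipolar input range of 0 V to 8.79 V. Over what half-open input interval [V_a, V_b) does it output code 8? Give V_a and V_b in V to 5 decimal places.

[2.19750 V, 2.47219 V)

LSB = 8.79/2^5 = 274.688 mV.
V_a = V_low + 8·LSB = 2.1975 V; V_b = V_low + 9·LSB = 2.47219 V.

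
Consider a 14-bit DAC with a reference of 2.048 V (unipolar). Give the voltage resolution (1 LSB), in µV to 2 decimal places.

125.00 µV

Full-scale span = 2.048 V.
LSB = 2.048 / 2^14 = 2.048 / 16384 = 0.000125 V = 125.00 µV.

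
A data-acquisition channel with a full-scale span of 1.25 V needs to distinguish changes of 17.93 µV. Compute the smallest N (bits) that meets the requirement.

Number of steps required ≥ 1.25 V / 17.93 µV = 69715.56.
Need 2^N ≥ 69715.56; 2^16 = 65536, 2^17 = 131072.
Minimum N = 17.

17 bits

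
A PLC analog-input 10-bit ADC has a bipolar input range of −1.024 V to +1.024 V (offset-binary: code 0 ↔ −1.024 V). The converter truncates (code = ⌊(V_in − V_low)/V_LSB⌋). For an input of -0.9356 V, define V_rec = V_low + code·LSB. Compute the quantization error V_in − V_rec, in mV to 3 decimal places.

0.400 mV

LSB = 2.048/2^10 = 2.000 mV.
(-0.9356 − (−1.024))/0.002 = 44.2000; ⌊·⌋ gives code 44.
V_rec = (−1.024) + 44·0.002 = -0.936 V.
V_in − V_rec = 0.0004 V = 0.400 mV.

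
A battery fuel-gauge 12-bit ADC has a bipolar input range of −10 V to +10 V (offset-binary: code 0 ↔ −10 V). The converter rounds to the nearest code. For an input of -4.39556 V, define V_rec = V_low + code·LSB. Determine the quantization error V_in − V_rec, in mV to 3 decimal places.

One LSB is 20 V / 4096 = 4.883 mV.
(V_in − V_low)/LSB = (-4.39556 − (−10))/0.00488281 = 1147.7893 → code 1148 (round).
V_rec = (−10) + 1148·0.00488281 = -4.3945312 V.
Difference: -0.00102875 V → -1.029 mV.

-1.029 mV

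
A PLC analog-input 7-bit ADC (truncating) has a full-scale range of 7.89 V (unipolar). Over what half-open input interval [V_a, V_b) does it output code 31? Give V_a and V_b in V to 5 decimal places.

[1.91086 V, 1.97250 V)

LSB = 7.89/2^7 = 61.641 mV.
V_a = V_low + 31·LSB = 1.91086 V; V_b = V_low + 32·LSB = 1.9725 V.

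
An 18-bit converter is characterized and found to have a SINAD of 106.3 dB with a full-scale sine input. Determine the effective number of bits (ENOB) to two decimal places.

17.37 bits

ENOB = (SINAD − 1.76) / 6.02 = (106.3 − 1.76)/6.02 = 17.365.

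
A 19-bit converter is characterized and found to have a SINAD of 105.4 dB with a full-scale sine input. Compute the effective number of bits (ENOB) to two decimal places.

17.22 bits

ENOB = (SINAD − 1.76) / 6.02 = (105.4 − 1.76)/6.02 = 17.216.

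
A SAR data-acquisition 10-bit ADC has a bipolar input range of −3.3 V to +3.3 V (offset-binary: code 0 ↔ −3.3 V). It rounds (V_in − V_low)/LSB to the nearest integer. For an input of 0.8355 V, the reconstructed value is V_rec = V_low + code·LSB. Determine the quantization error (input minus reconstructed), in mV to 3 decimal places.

Step size: 6.6 V ÷ 2^10 = 6.445 mV.
Scaled input = 641.6291 LSBs, so code = 642.
Code 642 maps back to (−3.3) + 642×0.00644531 V = 0.83789062 V.
Difference: -0.00239062 V → -2.391 mV.

-2.391 mV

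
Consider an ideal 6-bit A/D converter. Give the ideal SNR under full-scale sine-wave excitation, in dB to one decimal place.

37.9 dB

SNR ≈ 6.02·N + 1.76 dB = 6.02·6 + 1.76 = 37.88 dB.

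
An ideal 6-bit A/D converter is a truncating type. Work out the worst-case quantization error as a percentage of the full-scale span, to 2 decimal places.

Truncating → worst-case error = 1 LSB = V_FS/2^6, so 100/64 = 1.5625 % of full scale.

1.56 %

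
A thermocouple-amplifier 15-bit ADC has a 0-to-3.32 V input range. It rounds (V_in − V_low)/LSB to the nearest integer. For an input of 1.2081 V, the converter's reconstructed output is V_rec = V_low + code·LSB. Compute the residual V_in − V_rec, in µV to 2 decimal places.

Step size: 3.32 V ÷ 2^15 = 101.32 µV.
Scaled input = 11923.8014 LSBs, so code = 11924.
Reconstructed: 1.2081201 V.
Difference: -2.01172e-05 V → -20.12 µV.

-20.12 µV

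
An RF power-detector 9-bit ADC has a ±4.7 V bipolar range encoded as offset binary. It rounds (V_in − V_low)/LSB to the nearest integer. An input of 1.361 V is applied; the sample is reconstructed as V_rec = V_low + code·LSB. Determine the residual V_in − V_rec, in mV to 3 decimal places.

2.406 mV

Step size: 9.4 V ÷ 2^9 = 18.359 mV.
Scaled input = 330.1311 LSBs, so code = 330.
V_rec = (−4.7) + 330·0.0183594 = 1.3585938 V.
V_in − V_rec = 0.00240625 V = 2.406 mV.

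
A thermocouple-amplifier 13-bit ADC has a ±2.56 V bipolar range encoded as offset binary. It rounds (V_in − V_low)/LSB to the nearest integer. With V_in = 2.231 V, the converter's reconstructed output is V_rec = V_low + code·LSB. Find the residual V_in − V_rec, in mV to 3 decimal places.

LSB = 5.12/2^13 = 0.625 mV.
(V_in − V_low)/LSB = (2.231 − (−2.56))/0.000625 = 7665.6000 → code 7666 (round).
V_rec = (−2.56) + 7666·0.000625 = 2.23125 V.
Error = 2.231 − 2.23125 = -0.00025 V = -0.250 mV.

-0.250 mV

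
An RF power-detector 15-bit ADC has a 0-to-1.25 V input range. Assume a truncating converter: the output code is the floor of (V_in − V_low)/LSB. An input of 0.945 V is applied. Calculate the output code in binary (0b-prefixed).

code 0b110000011000100 (decimal 24772)

Full-scale span = 1.25 V; LSB = 1.25/2^15 = 38.15 µV.
Input sits at 24772.608 steps above V_low.
So the output code is 24772.
In binary (0b-prefixed): 0b110000011000100.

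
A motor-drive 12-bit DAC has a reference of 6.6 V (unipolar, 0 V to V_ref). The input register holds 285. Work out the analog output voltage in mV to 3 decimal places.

459.229 mV

LSB = 6.6 V / 2^12 = 1.611 mV.
V_out = 0 + 285 × 0.00161133 V = 0.459229 V.
= 459.229 mV.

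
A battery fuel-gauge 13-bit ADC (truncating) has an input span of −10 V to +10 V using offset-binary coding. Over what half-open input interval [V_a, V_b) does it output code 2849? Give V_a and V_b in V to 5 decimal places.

LSB = 20/2^13 = 2.441 mV.
V_a = V_low + 2849·LSB = -3.04443 V; V_b = V_low + 2850·LSB = -3.04199 V.

[-3.04443 V, -3.04199 V)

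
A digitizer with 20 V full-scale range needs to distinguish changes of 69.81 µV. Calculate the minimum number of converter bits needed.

19 bits

Number of steps required ≥ 20 V / 69.81 µV = 286491.91.
Need 2^N ≥ 286491.91; 2^18 = 262144, 2^19 = 524288.
Minimum N = 19.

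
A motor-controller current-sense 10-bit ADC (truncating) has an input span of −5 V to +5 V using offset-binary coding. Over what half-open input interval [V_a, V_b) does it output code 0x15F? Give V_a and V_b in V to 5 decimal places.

[-1.57227 V, -1.56250 V)

LSB = 10/2^10 = 9.766 mV.
Code 0x15F = 351 decimal.
V_a = V_low + 351·LSB = -1.57227 V; V_b = V_low + 352·LSB = -1.5625 V.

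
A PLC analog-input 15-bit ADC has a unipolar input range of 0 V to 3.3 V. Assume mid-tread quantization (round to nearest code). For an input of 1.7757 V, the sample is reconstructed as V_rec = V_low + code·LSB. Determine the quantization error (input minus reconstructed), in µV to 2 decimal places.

Step size: 3.3 V ÷ 2^15 = 100.71 µV.
Scaled input = 17632.1629 LSBs, so code = 17632.
Reconstructed: 1.7756836 V.
Error = 1.7757 − 1.7756836 = 1.64062e-05 V = 16.41 µV.

16.41 µV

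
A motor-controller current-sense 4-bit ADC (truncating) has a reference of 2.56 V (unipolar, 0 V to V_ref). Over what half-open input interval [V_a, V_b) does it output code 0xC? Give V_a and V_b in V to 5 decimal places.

LSB = 2.56/2^4 = 160.000 mV.
Code 0xC = 12 decimal.
V_a = V_low + 12·LSB = 1.92 V; V_b = V_low + 13·LSB = 2.08 V.

[1.92000 V, 2.08000 V)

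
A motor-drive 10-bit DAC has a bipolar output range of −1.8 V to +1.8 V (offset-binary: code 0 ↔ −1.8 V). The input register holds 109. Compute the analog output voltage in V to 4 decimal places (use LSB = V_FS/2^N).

LSB = 3.6 V / 2^10 = 3.516 mV.
V_out = (−1.8) + 109 × 0.00351563 V = -1.4168 V.

-1.4168 V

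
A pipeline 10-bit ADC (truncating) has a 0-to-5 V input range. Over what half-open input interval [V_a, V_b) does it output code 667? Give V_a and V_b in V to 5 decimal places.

[3.25684 V, 3.26172 V)

LSB = 5/2^10 = 4.883 mV.
V_a = V_low + 667·LSB = 3.25684 V; V_b = V_low + 668·LSB = 3.26172 V.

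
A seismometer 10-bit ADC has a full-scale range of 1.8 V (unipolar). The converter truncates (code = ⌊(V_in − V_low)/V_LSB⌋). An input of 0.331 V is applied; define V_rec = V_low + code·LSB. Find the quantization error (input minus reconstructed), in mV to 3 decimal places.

LSB = 1.8/2^10 = 1.758 mV.
(V_in − V_low)/LSB = (0.331 − 0)/0.00175781 = 188.3022 → code 188 (floor).
V_rec = 0 + 188·0.00175781 = 0.33046875 V.
V_in − V_rec = 0.00053125 V = 0.531 mV.

0.531 mV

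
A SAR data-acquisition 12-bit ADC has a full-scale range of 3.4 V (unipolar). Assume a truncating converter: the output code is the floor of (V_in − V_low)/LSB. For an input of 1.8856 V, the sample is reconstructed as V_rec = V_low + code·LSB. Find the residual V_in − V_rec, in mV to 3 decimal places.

LSB = 3.4/2^12 = 0.830 mV.
Scaled input = 2271.5934 LSBs, so code = 2271.
Reconstructed: 1.8851074 V.
Difference: 0.000492578 V → 0.493 mV.

0.493 mV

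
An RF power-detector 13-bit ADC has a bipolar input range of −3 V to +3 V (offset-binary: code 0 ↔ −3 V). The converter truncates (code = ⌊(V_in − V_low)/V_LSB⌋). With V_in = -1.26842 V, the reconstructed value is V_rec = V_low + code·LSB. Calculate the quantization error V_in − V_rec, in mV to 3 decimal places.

LSB = 6/2^13 = 0.732 mV.
Scaled input = 2364.1839 LSBs, so code = 2364.
V_rec = (−3) + 2364·0.000732422 = -1.2685547 V.
Error = -1.26842 − (−1.2685547) = 0.000134687 V = 0.135 mV.

0.135 mV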